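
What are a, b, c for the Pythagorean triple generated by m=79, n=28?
(5457, 4424, 7025)

Euclid's formula: a = m² - n², b = 2mn, c = m² + n²
m = 79, n = 28
a = 79² - 28² = 6241 - 784 = 5457
b = 2 × 79 × 28 = 4424
c = 79² + 28² = 6241 + 784 = 7025
Verification: 5457² + 4424² = 29778849 + 19571776 = 49350625 = 7025² ✓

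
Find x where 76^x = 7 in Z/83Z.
42

Baby-step giant-step with step n = ⌈√83⌉ = 10.
Baby steps 76^j mod 83 (j:value) for j=0..9: 0:1, 1:76, 2:49, 3:72, 4:77, 5:42, 6:38, 7:66, 8:36, 9:80.
Giant-step multiplier: 76^(-10) ≡ 76^(82-10) = 76^72 ≡ 4 (mod 83).
Giant steps γ_i = 7·4^i mod 83: γ_0=7, γ_1=28, γ_2=29, γ_3=33, γ_4=49 (in table at j=2).
x = i·n + j = 4·10 + 2 = 42.
Check: 76^42 ≡ 7 (mod 83).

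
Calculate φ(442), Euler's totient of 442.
192

442 = 2 × 13 × 17
φ(n) = n × ∏(1 - 1/p) for each prime p dividing n
φ(442) = 442 × (1 - 1/2) × (1 - 1/13) × (1 - 1/17) = 192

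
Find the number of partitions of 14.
135

p(n) counts ways to write n as a sum of positive integers (order ignored).
Euler's pentagonal recurrence: p(k) = p(k-1) + p(k-2) - p(k-5) - p(k-7) + p(k-12) + p(k-15) - ... (offsets j(3j∓1)/2, signs ++--, p(0)=1, p(<0)=0).
DP table for k = 0..13: p(0)=1, p(1)=1, p(2)=2, p(3)=3, p(4)=5, p(5)=7, p(6)=11, p(7)=15, p(8)=22, p(9)=30, p(10)=42, p(11)=56, p(12)=77, p(13)=101.
Final step: p(14) = p(13) + p(12) - p(9) - p(7) + p(2)
= 101 + 77 - 30 - 15 + 2
= 135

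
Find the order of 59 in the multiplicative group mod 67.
11

67 is prime, so ord(59) divides φ(67) = 66.
Divisors of 66: 1, 2, 3, 6, 11, 22, 33, 66.
Repeated squaring: 59^1 ≡ 59, 59^2 ≡ 64, 59^4 ≡ 9, 59^8 ≡ 14, 59^16 ≡ 62, 59^32 ≡ 25, 59^64 ≡ 22 (mod 67).
Test 59^d mod 67 for each divisor d in increasing order:
59^1 ≡ 59
59^2 ≡ 64
59^3 = 59^2·59^1 ≡ 24
59^6 = 59^4·59^2 ≡ 40
59^11 = 59^8·59^2·59^1 ≡ 1  ← first divisor giving 1
The order is 11.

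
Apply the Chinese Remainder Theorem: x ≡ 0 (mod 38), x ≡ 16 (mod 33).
874

Using Chinese Remainder Theorem:
M = 38 × 33 = 1254
M1 = 33, M2 = 38
y1 = 33^(-1) mod 38 = 15
y2 = 38^(-1) mod 33 = 20
x = (0×33×15 + 16×38×20) mod 1254 = 874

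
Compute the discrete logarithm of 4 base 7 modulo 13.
10

Baby-step giant-step with step n = ⌈√13⌉ = 4.
Baby steps 7^j mod 13 (j:value) for j=0..3: 0:1, 1:7, 2:10, 3:5.
Giant-step multiplier: 7^(-4) ≡ 7^(12-4) = 7^8 ≡ 3 (mod 13).
Giant steps γ_i = 4·3^i mod 13: γ_0=4, γ_1=12, γ_2=10 (in table at j=2).
x = i·n + j = 2·4 + 2 = 10.
Check: 7^10 ≡ 4 (mod 13).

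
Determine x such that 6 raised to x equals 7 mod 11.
3

Baby-step giant-step with step n = ⌈√11⌉ = 4.
Baby steps 6^j mod 11 (j:value) for j=0..3: 0:1, 1:6, 2:3, 3:7.
h = 7 is already in the table at j=3, so x = 3.
Check: 6^3 ≡ 7 (mod 11).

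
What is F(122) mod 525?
286

Matrix identity: Q^n = [[F_(n+1), F_n], [F_n, F_(n-1)]] with Q = [[1,1],[1,0]].
n = 122 = 1111010₂. Square-and-multiply, entries mod 525:
Q^1 = [[1,1],[1,0]]
Q^3 = (Q^1)²·Q = [[3,2],[2,1]]
Q^7 = (Q^3)²·Q = [[21,13],[13,8]]
Q^15 = (Q^7)²·Q = [[462,85],[85,377]]
Q^30 = (Q^15)² = [[169,440],[440,254]]
Q^61 = (Q^30)²·Q = [[356,86],[86,270]]
Q^122 = (Q^61)² = [[257,286],[286,496]]
F_122 mod 525 = Q^122[0][1] = 286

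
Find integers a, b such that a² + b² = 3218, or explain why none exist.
37² + 43² (a=37, b=43)

Factorization: 3218 = 2 × 1609
By Fermat: n is sum of two squares iff every prime p ≡ 3 (mod 4) appears to even power.
All primes ≡ 3 (mod 4) appear to even power.
Search a = 0, 1, 2, … for 3218 - a² a perfect square: first hit at a = 37: 3218 - 1369 = 1849 = 43².
3218 = 37² + 43² = 1369 + 1849 ✓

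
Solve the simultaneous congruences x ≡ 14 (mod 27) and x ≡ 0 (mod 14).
14

Using Chinese Remainder Theorem:
M = 27 × 14 = 378
M1 = 14, M2 = 27
y1 = 14^(-1) mod 27 = 2
y2 = 27^(-1) mod 14 = 13
x = (14×14×2 + 0×27×13) mod 378 = 14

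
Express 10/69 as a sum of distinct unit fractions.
1/7 + 1/483

Greedy algorithm:
10/69: ceiling(69/10) = 7, use 1/7
1/483: ceiling(483/1) = 483, use 1/483
Result: 10/69 = 1/7 + 1/483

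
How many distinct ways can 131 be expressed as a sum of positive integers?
5964539504

p(n) counts ways to write n as a sum of positive integers (order ignored).
Euler's pentagonal recurrence: p(k) = p(k-1) + p(k-2) - p(k-5) - p(k-7) + p(k-12) + p(k-15) - ... (offsets j(3j∓1)/2, signs ++--, p(0)=1, p(<0)=0).
DP table for k = 0..130: p(0)=1, p(1)=1, p(2)=2, p(3)=3, p(4)=5, p(5)=7, p(6)=11, p(7)=15, p(8)=22, p(9)=30, p(10)=42, p(11)=56, p(12)=77, p(13)=101, p(14)=135, p(15)=176, p(16)=231, p(17)=297, p(18)=385, p(19)=490, p(20)=627, p(21)=792, p(22)=1002, p(23)=1255, p(24)=1575, p(25)=1958, p(26)=2436, p(27)=3010, p(28)=3718, p(29)=4565, p(30)=5604, p(31)=6842, p(32)=8349, p(33)=10143, p(34)=12310, p(35)=14883, p(36)=17977, p(37)=21637, p(38)=26015, p(39)=31185, p(40)=37338, p(41)=44583, p(42)=53174, p(43)=63261, p(44)=75175, p(45)=89134, p(46)=105558, p(47)=124754, p(48)=147273, p(49)=173525, p(50)=204226, p(51)=239943, p(52)=281589, p(53)=329931, p(54)=386155, p(55)=451276, p(56)=526823, p(57)=614154, p(58)=715220, p(59)=831820, p(60)=966467, p(61)=1121505, p(62)=1300156, p(63)=1505499, p(64)=1741630, p(65)=2012558, p(66)=2323520, p(67)=2679689, p(68)=3087735, p(69)=3554345, p(70)=4087968, p(71)=4697205, p(72)=5392783, p(73)=6185689, p(74)=7089500, p(75)=8118264, p(76)=9289091, p(77)=10619863, p(78)=12132164, p(79)=13848650, p(80)=15796476, p(81)=18004327, p(82)=20506255, p(83)=23338469, p(84)=26543660, p(85)=30167357, p(86)=34262962, p(87)=38887673, p(88)=44108109, p(89)=49995925, p(90)=56634173, p(91)=64112359, p(92)=72533807, p(93)=82010177, p(94)=92669720, p(95)=104651419, p(96)=118114304, p(97)=133230930, p(98)=150198136, p(99)=169229875, p(100)=190569292, p(101)=214481126, p(102)=241265379, p(103)=271248950, p(104)=304801365, p(105)=342325709, p(106)=384276336, p(107)=431149389, p(108)=483502844, p(109)=541946240, p(110)=607163746, p(111)=679903203, p(112)=761002156, p(113)=851376628, p(114)=952050665, p(115)=1064144451, p(116)=1188908248, p(117)=1327710076, p(118)=1482074143, p(119)=1653668665, p(120)=1844349560, p(121)=2056148051, p(122)=2291320912, p(123)=2552338241, p(124)=2841940500, p(125)=3163127352, p(126)=3519222692, p(127)=3913864295, p(128)=4351078600, p(129)=4835271870, p(130)=5371315400.
Final step: p(131) = p(130) + p(129) - p(126) - p(124) + p(119) + p(116) - p(109) - p(105) + p(96) + p(91) - p(80) - p(74) + p(61) + p(54) - p(39) - p(31) + p(14) + p(5)
= 5371315400 + 4835271870 - 3519222692 - 2841940500 + 1653668665 + 1188908248 - 541946240 - 342325709 + 118114304 + 64112359 - 15796476 - 7089500 + 1121505 + 386155 - 31185 - 6842 + 135 + 7
= 5964539504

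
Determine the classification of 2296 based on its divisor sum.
abundant

Proper divisors of 2296: sum = 1 + 2 + 4 + 7 + 8 + 14 + 28 + 41 + 56 + 82 + 164 + 287 + 328 + 574 + 1148 = 2744
Since 2744 > 2296, 2296 is abundant.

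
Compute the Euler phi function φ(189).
108

189 = 3^3 × 7
φ(n) = n × ∏(1 - 1/p) for each prime p dividing n
φ(189) = 189 × (1 - 1/3) × (1 - 1/7) = 108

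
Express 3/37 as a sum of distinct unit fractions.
1/13 + 1/241 + 1/115921

Greedy algorithm:
3/37: ceiling(37/3) = 13, use 1/13
2/481: ceiling(481/2) = 241, use 1/241
1/115921: ceiling(115921/1) = 115921, use 1/115921
Result: 3/37 = 1/13 + 1/241 + 1/115921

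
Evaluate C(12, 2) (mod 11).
0

Using Lucas' theorem:
Write n=12 and k=2 in base 11:
n in base 11: [1, 1]
k in base 11: [0, 2]
C(12,2) mod 11 = ∏ C(n_i, k_i) mod 11
Digit binomials (mod 11): C(1,0) = 1; C(1,2) = 0 (k_i > n_i)
Product: 1 × 0 = 0 ≡ 0 (mod 11)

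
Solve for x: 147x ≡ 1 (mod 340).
303

gcd(147, 340) = 1, so the inverse exists.
Extended Euclidean algorithm on (340, 147):
340 = 2 × 147 + 46  ⟹  46 = (1)·340 + (-2)·147
147 = 3 × 46 + 9  ⟹  9 = (-3)·340 + (7)·147
46 = 5 × 9 + 1  ⟹  1 = (16)·340 + (-37)·147
So (-37)·147 ≡ 1 (mod 340), i.e. 147^(-1) ≡ -37 ≡ 303 (mod 340).
Check: 147 × 303 = 44541 ≡ 1 (mod 340)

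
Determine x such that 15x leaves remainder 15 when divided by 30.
x ≡ 1 (mod 2)

gcd(15, 30) = 15, which divides 15, so solutions exist.
Divide through by 15: x ≡ 1 (mod 2).
The coefficient of x is now 1, so x ≡ 1 (mod 2).
Check: 15 × 1 = 15 ≡ 15 (mod 30).
x ≡ 1 (mod 2), giving 15 solutions mod 30.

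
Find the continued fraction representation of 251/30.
[8; 2, 1, 2, 1, 2]

Euclidean algorithm steps:
251 = 8 × 30 + 11
30 = 2 × 11 + 8
11 = 1 × 8 + 3
8 = 2 × 3 + 2
3 = 1 × 2 + 1
2 = 2 × 1 + 0
Continued fraction: [8; 2, 1, 2, 1, 2]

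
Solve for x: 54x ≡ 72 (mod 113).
x ≡ 39 (mod 113)

gcd(54, 113) = 1, which divides 72, so solutions exist.
Find 54^(-1) mod 113 by the extended Euclidean algorithm:
113 = 2 × 54 + 5  ⟹  5 = (1)·113 + (-2)·54
54 = 10 × 5 + 4  ⟹  4 = (-10)·113 + (21)·54
5 = 1 × 4 + 1  ⟹  1 = (11)·113 + (-23)·54
So (-23)·54 ≡ 1 (mod 113), i.e. 54^(-1) ≡ -23 ≡ 90 (mod 113).
x ≡ 90 × 72 = 6480 ≡ 39 (mod 113).
Check: 54 × 39 = 2106 ≡ 72 (mod 113).
Unique solution: x ≡ 39 (mod 113)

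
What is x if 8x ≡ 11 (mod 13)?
x ≡ 3 (mod 13)

gcd(8, 13) = 1, which divides 11, so solutions exist.
Find 8^(-1) mod 13 by the extended Euclidean algorithm:
13 = 1 × 8 + 5  ⟹  5 = (1)·13 + (-1)·8
8 = 1 × 5 + 3  ⟹  3 = (-1)·13 + (2)·8
5 = 1 × 3 + 2  ⟹  2 = (2)·13 + (-3)·8
3 = 1 × 2 + 1  ⟹  1 = (-3)·13 + (5)·8
So (5)·8 ≡ 1 (mod 13), i.e. 8^(-1) ≡ 5 (mod 13).
x ≡ 5 × 11 = 55 ≡ 3 (mod 13).
Check: 8 × 3 = 24 ≡ 11 (mod 13).
Unique solution: x ≡ 3 (mod 13)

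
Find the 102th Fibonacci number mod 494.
296

Matrix identity: Q^n = [[F_(n+1), F_n], [F_n, F_(n-1)]] with Q = [[1,1],[1,0]].
n = 102 = 1100110₂. Square-and-multiply, entries mod 494:
Q^1 = [[1,1],[1,0]]
Q^3 = (Q^1)²·Q = [[3,2],[2,1]]
Q^6 = (Q^3)² = [[13,8],[8,5]]
Q^12 = (Q^6)² = [[233,144],[144,89]]
Q^25 = (Q^12)²·Q = [[363,431],[431,426]]
Q^51 = (Q^25)²·Q = [[75,382],[382,187]]
Q^102 = (Q^51)² = [[385,296],[296,89]]
F_102 mod 494 = Q^102[0][1] = 296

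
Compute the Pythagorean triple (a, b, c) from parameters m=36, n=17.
(1007, 1224, 1585)

Euclid's formula: a = m² - n², b = 2mn, c = m² + n²
m = 36, n = 17
a = 36² - 17² = 1296 - 289 = 1007
b = 2 × 36 × 17 = 1224
c = 36² + 17² = 1296 + 289 = 1585
Verification: 1007² + 1224² = 1014049 + 1498176 = 2512225 = 1585² ✓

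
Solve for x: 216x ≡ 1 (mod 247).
239

gcd(216, 247) = 1, so the inverse exists.
Extended Euclidean algorithm on (247, 216):
247 = 1 × 216 + 31  ⟹  31 = (1)·247 + (-1)·216
216 = 6 × 31 + 30  ⟹  30 = (-6)·247 + (7)·216
31 = 1 × 30 + 1  ⟹  1 = (7)·247 + (-8)·216
So (-8)·216 ≡ 1 (mod 247), i.e. 216^(-1) ≡ -8 ≡ 239 (mod 247).
Check: 216 × 239 = 51624 ≡ 1 (mod 247)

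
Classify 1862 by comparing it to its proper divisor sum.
deficient

Proper divisors of 1862: sum = 1 + 2 + 7 + 14 + 19 + 38 + 49 + 98 + 133 + 266 + 931 = 1558
Since 1558 < 1862, 1862 is deficient.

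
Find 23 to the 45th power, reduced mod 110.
23

Repeated squaring. Binary of 45 = 101101.
23^1 ≡ 23 (mod 110); 23^2 ≡ 89 (mod 110); 23^4 ≡ 1 (mod 110); 23^8 ≡ 1 (mod 110); 23^16 ≡ 1 (mod 110); 23^32 ≡ 1 (mod 110)
23^45 = 23^1 × 23^4 × 23^8 × 23^32 ≡ 23 (mod 110)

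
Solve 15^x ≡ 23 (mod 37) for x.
15

Baby-step giant-step with step n = ⌈√37⌉ = 7.
Baby steps 15^j mod 37 (j:value) for j=0..6: 0:1, 1:15, 2:3, 3:8, 4:9, 5:24, 6:27.
Giant-step multiplier: 15^(-7) ≡ 15^(36-7) = 15^29 ≡ 18 (mod 37).
Giant steps γ_i = 23·18^i mod 37: γ_0=23, γ_1=7, γ_2=15 (in table at j=1).
x = i·n + j = 2·7 + 1 = 15.
Check: 15^15 ≡ 23 (mod 37).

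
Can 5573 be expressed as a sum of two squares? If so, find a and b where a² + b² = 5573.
47² + 58² (a=47, b=58)

Factorization: 5573 = 5573
By Fermat: n is sum of two squares iff every prime p ≡ 3 (mod 4) appears to even power.
All primes ≡ 3 (mod 4) appear to even power.
Search a = 0, 1, 2, … for 5573 - a² a perfect square: first hit at a = 47: 5573 - 2209 = 3364 = 58².
5573 = 47² + 58² = 2209 + 3364 ✓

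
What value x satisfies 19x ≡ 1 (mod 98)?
31

gcd(19, 98) = 1, so the inverse exists.
Extended Euclidean algorithm on (98, 19):
98 = 5 × 19 + 3  ⟹  3 = (1)·98 + (-5)·19
19 = 6 × 3 + 1  ⟹  1 = (-6)·98 + (31)·19
So (31)·19 ≡ 1 (mod 98), i.e. 19^(-1) ≡ 31 (mod 98).
Check: 19 × 31 = 589 ≡ 1 (mod 98)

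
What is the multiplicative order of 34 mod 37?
9

37 is prime, so ord(34) divides φ(37) = 36.
Divisors of 36: 1, 2, 3, 4, 6, 9, 12, 18, 36.
Repeated squaring: 34^1 ≡ 34, 34^2 ≡ 9, 34^4 ≡ 7, 34^8 ≡ 12, 34^16 ≡ 33, 34^32 ≡ 16 (mod 37).
Test 34^d mod 37 for each divisor d in increasing order:
34^1 ≡ 34
34^2 ≡ 9
34^3 = 34^2·34^1 ≡ 10
34^4 ≡ 7
34^6 = 34^4·34^2 ≡ 26
34^9 = 34^8·34^1 ≡ 1  ← first divisor giving 1
The order is 9.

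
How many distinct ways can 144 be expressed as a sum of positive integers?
22540654445

p(n) counts ways to write n as a sum of positive integers (order ignored).
Euler's pentagonal recurrence: p(k) = p(k-1) + p(k-2) - p(k-5) - p(k-7) + p(k-12) + p(k-15) - ... (offsets j(3j∓1)/2, signs ++--, p(0)=1, p(<0)=0).
DP table for k = 0..143: p(0)=1, p(1)=1, p(2)=2, p(3)=3, p(4)=5, p(5)=7, p(6)=11, p(7)=15, p(8)=22, p(9)=30, p(10)=42, p(11)=56, p(12)=77, p(13)=101, p(14)=135, p(15)=176, p(16)=231, p(17)=297, p(18)=385, p(19)=490, p(20)=627, p(21)=792, p(22)=1002, p(23)=1255, p(24)=1575, p(25)=1958, p(26)=2436, p(27)=3010, p(28)=3718, p(29)=4565, p(30)=5604, p(31)=6842, p(32)=8349, p(33)=10143, p(34)=12310, p(35)=14883, p(36)=17977, p(37)=21637, p(38)=26015, p(39)=31185, p(40)=37338, p(41)=44583, p(42)=53174, p(43)=63261, p(44)=75175, p(45)=89134, p(46)=105558, p(47)=124754, p(48)=147273, p(49)=173525, p(50)=204226, p(51)=239943, p(52)=281589, p(53)=329931, p(54)=386155, p(55)=451276, p(56)=526823, p(57)=614154, p(58)=715220, p(59)=831820, p(60)=966467, p(61)=1121505, p(62)=1300156, p(63)=1505499, p(64)=1741630, p(65)=2012558, p(66)=2323520, p(67)=2679689, p(68)=3087735, p(69)=3554345, p(70)=4087968, p(71)=4697205, p(72)=5392783, p(73)=6185689, p(74)=7089500, p(75)=8118264, p(76)=9289091, p(77)=10619863, p(78)=12132164, p(79)=13848650, p(80)=15796476, p(81)=18004327, p(82)=20506255, p(83)=23338469, p(84)=26543660, p(85)=30167357, p(86)=34262962, p(87)=38887673, p(88)=44108109, p(89)=49995925, p(90)=56634173, p(91)=64112359, p(92)=72533807, p(93)=82010177, p(94)=92669720, p(95)=104651419, p(96)=118114304, p(97)=133230930, p(98)=150198136, p(99)=169229875, p(100)=190569292, p(101)=214481126, p(102)=241265379, p(103)=271248950, p(104)=304801365, p(105)=342325709, p(106)=384276336, p(107)=431149389, p(108)=483502844, p(109)=541946240, p(110)=607163746, p(111)=679903203, p(112)=761002156, p(113)=851376628, p(114)=952050665, p(115)=1064144451, p(116)=1188908248, p(117)=1327710076, p(118)=1482074143, p(119)=1653668665, p(120)=1844349560, p(121)=2056148051, p(122)=2291320912, p(123)=2552338241, p(124)=2841940500, p(125)=3163127352, p(126)=3519222692, p(127)=3913864295, p(128)=4351078600, p(129)=4835271870, p(130)=5371315400, p(131)=5964539504, p(132)=6620830889, p(133)=7346629512, p(134)=8149040695, p(135)=9035836076, p(136)=10015581680, p(137)=11097645016, p(138)=12292341831, p(139)=13610949895, p(140)=15065878135, p(141)=16670689208, p(142)=18440293320, p(143)=20390982757.
Final step: p(144) = p(143) + p(142) - p(139) - p(137) + p(132) + p(129) - p(122) - p(118) + p(109) + p(104) - p(93) - p(87) + p(74) + p(67) - p(52) - p(44) + p(27) + p(18)
= 20390982757 + 18440293320 - 13610949895 - 11097645016 + 6620830889 + 4835271870 - 2291320912 - 1482074143 + 541946240 + 304801365 - 82010177 - 38887673 + 7089500 + 2679689 - 281589 - 75175 + 3010 + 385
= 22540654445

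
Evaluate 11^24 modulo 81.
37

Repeated squaring. Binary of 24 = 11000.
11^1 ≡ 11 (mod 81); 11^2 ≡ 40 (mod 81); 11^4 ≡ 61 (mod 81); 11^8 ≡ 76 (mod 81); 11^16 ≡ 25 (mod 81)
11^24 = 11^8 × 11^16 ≡ 37 (mod 81)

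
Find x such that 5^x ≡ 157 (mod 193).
140

Baby-step giant-step with step n = ⌈√193⌉ = 14.
Baby steps 5^j mod 193 (j:value) for j=0..13: 0:1, 1:5, 2:25, 3:125, 4:46, 5:37, 6:185, 7:153, 8:186, 9:158, 10:18, 11:90, 12:64, 13:127.
Giant-step multiplier: 5^(-14) ≡ 5^(192-14) = 5^178 ≡ 162 (mod 193).
Giant steps γ_i = 157·162^i mod 193: γ_0=157, γ_1=151, γ_2=144, γ_3=168, γ_4=3, γ_5=100, γ_6=181, γ_7=179, γ_8=48, γ_9=56, γ_10=1 (in table at j=0).
x = i·n + j = 10·14 + 0 = 140.
Check: 5^140 ≡ 157 (mod 193).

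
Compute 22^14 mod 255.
49

Repeated squaring. Binary of 14 = 1110.
22^1 ≡ 22 (mod 255); 22^2 ≡ 229 (mod 255); 22^4 ≡ 166 (mod 255); 22^8 ≡ 16 (mod 255)
22^14 = 22^2 × 22^4 × 22^8 ≡ 49 (mod 255)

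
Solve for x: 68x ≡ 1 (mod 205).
202

gcd(68, 205) = 1, so the inverse exists.
Extended Euclidean algorithm on (205, 68):
205 = 3 × 68 + 1  ⟹  1 = (1)·205 + (-3)·68
So (-3)·68 ≡ 1 (mod 205), i.e. 68^(-1) ≡ -3 ≡ 202 (mod 205).
Check: 68 × 202 = 13736 ≡ 1 (mod 205)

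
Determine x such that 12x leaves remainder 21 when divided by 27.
x ≡ 4 (mod 9)

gcd(12, 27) = 3, which divides 21, so solutions exist.
Divide through by 3: 4x ≡ 7 (mod 9).
Find 4^(-1) mod 9 by the extended Euclidean algorithm:
9 = 2 × 4 + 1  ⟹  1 = (1)·9 + (-2)·4
So (-2)·4 ≡ 1 (mod 9), i.e. 4^(-1) ≡ -2 ≡ 7 (mod 9).
x ≡ 7 × 7 = 49 ≡ 4 (mod 9).
Check: 12 × 4 = 48 ≡ 21 (mod 27).
x ≡ 4 (mod 9), giving 3 solutions mod 27.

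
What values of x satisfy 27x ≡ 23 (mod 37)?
x ≡ 31 (mod 37)

gcd(27, 37) = 1, which divides 23, so solutions exist.
Find 27^(-1) mod 37 by the extended Euclidean algorithm:
37 = 1 × 27 + 10  ⟹  10 = (1)·37 + (-1)·27
27 = 2 × 10 + 7  ⟹  7 = (-2)·37 + (3)·27
10 = 1 × 7 + 3  ⟹  3 = (3)·37 + (-4)·27
7 = 2 × 3 + 1  ⟹  1 = (-8)·37 + (11)·27
So (11)·27 ≡ 1 (mod 37), i.e. 27^(-1) ≡ 11 (mod 37).
x ≡ 11 × 23 = 253 ≡ 31 (mod 37).
Check: 27 × 31 = 837 ≡ 23 (mod 37).
Unique solution: x ≡ 31 (mod 37)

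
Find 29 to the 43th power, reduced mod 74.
45

Repeated squaring. Binary of 43 = 101011.
29^1 ≡ 29 (mod 74); 29^2 ≡ 27 (mod 74); 29^4 ≡ 63 (mod 74); 29^8 ≡ 47 (mod 74); 29^16 ≡ 63 (mod 74); 29^32 ≡ 47 (mod 74)
29^43 = 29^1 × 29^2 × 29^8 × 29^32 ≡ 45 (mod 74)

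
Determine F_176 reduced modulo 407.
118

Matrix identity: Q^n = [[F_(n+1), F_n], [F_n, F_(n-1)]] with Q = [[1,1],[1,0]].
n = 176 = 10110000₂. Square-and-multiply, entries mod 407:
Q^1 = [[1,1],[1,0]]
Q^2 = (Q^1)² = [[2,1],[1,1]]
Q^5 = (Q^2)²·Q = [[8,5],[5,3]]
Q^11 = (Q^5)²·Q = [[144,89],[89,55]]
Q^22 = (Q^11)² = [[167,210],[210,364]]
Q^44 = (Q^22)² = [[357,399],[399,365]]
Q^88 = (Q^44)² = [[122,329],[329,200]]
Q^176 = (Q^88)² = [[211,118],[118,93]]
F_176 mod 407 = Q^176[0][1] = 118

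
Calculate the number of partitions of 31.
6842

p(n) counts ways to write n as a sum of positive integers (order ignored).
Euler's pentagonal recurrence: p(k) = p(k-1) + p(k-2) - p(k-5) - p(k-7) + p(k-12) + p(k-15) - ... (offsets j(3j∓1)/2, signs ++--, p(0)=1, p(<0)=0).
DP table for k = 0..30: p(0)=1, p(1)=1, p(2)=2, p(3)=3, p(4)=5, p(5)=7, p(6)=11, p(7)=15, p(8)=22, p(9)=30, p(10)=42, p(11)=56, p(12)=77, p(13)=101, p(14)=135, p(15)=176, p(16)=231, p(17)=297, p(18)=385, p(19)=490, p(20)=627, p(21)=792, p(22)=1002, p(23)=1255, p(24)=1575, p(25)=1958, p(26)=2436, p(27)=3010, p(28)=3718, p(29)=4565, p(30)=5604.
Final step: p(31) = p(30) + p(29) - p(26) - p(24) + p(19) + p(16) - p(9) - p(5)
= 5604 + 4565 - 2436 - 1575 + 490 + 231 - 30 - 7
= 6842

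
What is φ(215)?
168

215 = 5 × 43
φ(n) = n × ∏(1 - 1/p) for each prime p dividing n
φ(215) = 215 × (1 - 1/5) × (1 - 1/43) = 168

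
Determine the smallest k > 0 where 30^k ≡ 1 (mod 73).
24

73 is prime, so ord(30) divides φ(73) = 72.
Divisors of 72: 1, 2, 3, 4, 6, 8, 9, 12, 18, 24, 36, 72.
Repeated squaring: 30^1 ≡ 30, 30^2 ≡ 24, 30^4 ≡ 65, 30^8 ≡ 64, 30^16 ≡ 8, 30^32 ≡ 64, 30^64 ≡ 8 (mod 73).
Test 30^d mod 73 for each divisor d in increasing order:
30^1 ≡ 30
30^2 ≡ 24
30^3 = 30^2·30^1 ≡ 63
30^4 ≡ 65
30^6 = 30^4·30^2 ≡ 27
30^8 ≡ 64
30^9 = 30^8·30^1 ≡ 22
30^12 = 30^8·30^4 ≡ 72
30^18 = 30^16·30^2 ≡ 46
30^24 = 30^16·30^8 ≡ 1  ← first divisor giving 1
The order is 24.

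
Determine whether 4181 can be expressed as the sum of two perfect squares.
34² + 55² (a=34, b=55)

Factorization: 4181 = 37 × 113
By Fermat: n is sum of two squares iff every prime p ≡ 3 (mod 4) appears to even power.
All primes ≡ 3 (mod 4) appear to even power.
Search a = 0, 1, 2, … for 4181 - a² a perfect square: first hit at a = 34: 4181 - 1156 = 3025 = 55².
4181 = 34² + 55² = 1156 + 3025 ✓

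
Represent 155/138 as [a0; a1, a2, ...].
[1; 8, 8, 2]

Euclidean algorithm steps:
155 = 1 × 138 + 17
138 = 8 × 17 + 2
17 = 8 × 2 + 1
2 = 2 × 1 + 0
Continued fraction: [1; 8, 8, 2]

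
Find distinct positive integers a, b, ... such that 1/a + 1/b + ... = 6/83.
1/14 + 1/1162

Greedy algorithm:
6/83: ceiling(83/6) = 14, use 1/14
1/1162: ceiling(1162/1) = 1162, use 1/1162
Result: 6/83 = 1/14 + 1/1162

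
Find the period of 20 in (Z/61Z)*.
5

61 is prime, so ord(20) divides φ(61) = 60.
Divisors of 60: 1, 2, 3, 4, 5, 6, 10, 12, 15, 20, 30, 60.
Repeated squaring: 20^1 ≡ 20, 20^2 ≡ 34, 20^4 ≡ 58, 20^8 ≡ 9, 20^16 ≡ 20, 20^32 ≡ 34 (mod 61).
Test 20^d mod 61 for each divisor d in increasing order:
20^1 ≡ 20
20^2 ≡ 34
20^3 = 20^2·20^1 ≡ 9
20^4 ≡ 58
20^5 = 20^4·20^1 ≡ 1  ← first divisor giving 1
The order is 5.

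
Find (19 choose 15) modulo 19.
0

Using Lucas' theorem:
Write n=19 and k=15 in base 19:
n in base 19: [1, 0]
k in base 19: [0, 15]
C(19,15) mod 19 = ∏ C(n_i, k_i) mod 19
Digit binomials (mod 19): C(1,0) = 1; C(0,15) = 0 (k_i > n_i)
Product: 1 × 0 = 0 ≡ 0 (mod 19)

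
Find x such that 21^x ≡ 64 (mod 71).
48

Baby-step giant-step with step n = ⌈√71⌉ = 9.
Baby steps 21^j mod 71 (j:value) for j=0..8: 0:1, 1:21, 2:15, 3:31, 4:12, 5:39, 6:38, 7:17, 8:2.
Giant-step multiplier: 21^(-9) ≡ 21^(70-9) = 21^61 ≡ 22 (mod 71).
Giant steps γ_i = 64·22^i mod 71: γ_0=64, γ_1=59, γ_2=20, γ_3=14, γ_4=24, γ_5=31 (in table at j=3).
x = i·n + j = 5·9 + 3 = 48.
Check: 21^48 ≡ 64 (mod 71).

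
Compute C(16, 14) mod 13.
3

Using Lucas' theorem:
Write n=16 and k=14 in base 13:
n in base 13: [1, 3]
k in base 13: [1, 1]
C(16,14) mod 13 = ∏ C(n_i, k_i) mod 13
Digit binomials (mod 13): C(1,1) = 1; C(3,1) = 3
Product: 1 × 3 = 3 ≡ 3 (mod 13)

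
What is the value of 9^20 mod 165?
111

Repeated squaring. Binary of 20 = 10100.
9^1 ≡ 9 (mod 165); 9^2 ≡ 81 (mod 165); 9^4 ≡ 126 (mod 165); 9^8 ≡ 36 (mod 165); 9^16 ≡ 141 (mod 165)
9^20 = 9^4 × 9^16 ≡ 111 (mod 165)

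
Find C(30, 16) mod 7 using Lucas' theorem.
6

Using Lucas' theorem:
Write n=30 and k=16 in base 7:
n in base 7: [4, 2]
k in base 7: [2, 2]
C(30,16) mod 7 = ∏ C(n_i, k_i) mod 7
Digit binomials (mod 7): C(4,2) = 6; C(2,2) = 1
Product: 6 × 1 = 6 ≡ 6 (mod 7)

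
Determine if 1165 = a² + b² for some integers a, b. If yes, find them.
3² + 34² (a=3, b=34)

Factorization: 1165 = 5 × 233
By Fermat: n is sum of two squares iff every prime p ≡ 3 (mod 4) appears to even power.
All primes ≡ 3 (mod 4) appear to even power.
Search a = 0, 1, 2, … for 1165 - a² a perfect square: first hit at a = 3: 1165 - 9 = 1156 = 34².
1165 = 3² + 34² = 9 + 1156 ✓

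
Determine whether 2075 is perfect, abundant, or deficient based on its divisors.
deficient

Proper divisors of 2075: sum = 1 + 5 + 25 + 83 + 415 = 529
Since 529 < 2075, 2075 is deficient.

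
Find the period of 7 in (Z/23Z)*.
22

23 is prime, so ord(7) divides φ(23) = 22.
Divisors of 22: 1, 2, 11, 22.
Repeated squaring: 7^1 ≡ 7, 7^2 ≡ 3, 7^4 ≡ 9, 7^8 ≡ 12, 7^16 ≡ 6 (mod 23).
Test 7^d mod 23 for each divisor d in increasing order:
7^1 ≡ 7
7^2 ≡ 3
7^11 = 7^8·7^2·7^1 ≡ 22
7^22 = 7^16·7^4·7^2 ≡ 1  ← first divisor giving 1
The order is 22.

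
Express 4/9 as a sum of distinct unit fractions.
1/3 + 1/9

Greedy algorithm:
4/9: ceiling(9/4) = 3, use 1/3
1/9: ceiling(9/1) = 9, use 1/9
Result: 4/9 = 1/3 + 1/9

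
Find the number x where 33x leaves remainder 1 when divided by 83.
78

gcd(33, 83) = 1, so the inverse exists.
Extended Euclidean algorithm on (83, 33):
83 = 2 × 33 + 17  ⟹  17 = (1)·83 + (-2)·33
33 = 1 × 17 + 16  ⟹  16 = (-1)·83 + (3)·33
17 = 1 × 16 + 1  ⟹  1 = (2)·83 + (-5)·33
So (-5)·33 ≡ 1 (mod 83), i.e. 33^(-1) ≡ -5 ≡ 78 (mod 83).
Check: 33 × 78 = 2574 ≡ 1 (mod 83)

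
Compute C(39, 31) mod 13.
0

Using Lucas' theorem:
Write n=39 and k=31 in base 13:
n in base 13: [3, 0]
k in base 13: [2, 5]
C(39,31) mod 13 = ∏ C(n_i, k_i) mod 13
Digit binomials (mod 13): C(3,2) = 3; C(0,5) = 0 (k_i > n_i)
Product: 3 × 0 = 0 ≡ 0 (mod 13)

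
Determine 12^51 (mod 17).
11

Repeated squaring. Binary of 51 = 110011.
12^1 ≡ 12 (mod 17); 12^2 ≡ 8 (mod 17); 12^4 ≡ 13 (mod 17); 12^8 ≡ 16 (mod 17); 12^16 ≡ 1 (mod 17); 12^32 ≡ 1 (mod 17)
12^51 = 12^1 × 12^2 × 12^16 × 12^32 ≡ 11 (mod 17)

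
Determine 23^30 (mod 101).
84

Repeated squaring. Binary of 30 = 11110.
23^1 ≡ 23 (mod 101); 23^2 ≡ 24 (mod 101); 23^4 ≡ 71 (mod 101); 23^8 ≡ 92 (mod 101); 23^16 ≡ 81 (mod 101)
23^30 = 23^2 × 23^4 × 23^8 × 23^16 ≡ 84 (mod 101)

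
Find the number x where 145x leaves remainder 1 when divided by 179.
100

gcd(145, 179) = 1, so the inverse exists.
Extended Euclidean algorithm on (179, 145):
179 = 1 × 145 + 34  ⟹  34 = (1)·179 + (-1)·145
145 = 4 × 34 + 9  ⟹  9 = (-4)·179 + (5)·145
34 = 3 × 9 + 7  ⟹  7 = (13)·179 + (-16)·145
9 = 1 × 7 + 2  ⟹  2 = (-17)·179 + (21)·145
7 = 3 × 2 + 1  ⟹  1 = (64)·179 + (-79)·145
So (-79)·145 ≡ 1 (mod 179), i.e. 145^(-1) ≡ -79 ≡ 100 (mod 179).
Check: 145 × 100 = 14500 ≡ 1 (mod 179)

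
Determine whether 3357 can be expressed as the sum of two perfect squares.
21² + 54² (a=21, b=54)

Factorization: 3357 = 3^2 × 373
By Fermat: n is sum of two squares iff every prime p ≡ 3 (mod 4) appears to even power.
All primes ≡ 3 (mod 4) appear to even power.
Search a = 0, 1, 2, … for 3357 - a² a perfect square: first hit at a = 21: 3357 - 441 = 2916 = 54².
3357 = 21² + 54² = 441 + 2916 ✓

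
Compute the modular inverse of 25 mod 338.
311

gcd(25, 338) = 1, so the inverse exists.
Extended Euclidean algorithm on (338, 25):
338 = 13 × 25 + 13  ⟹  13 = (1)·338 + (-13)·25
25 = 1 × 13 + 12  ⟹  12 = (-1)·338 + (14)·25
13 = 1 × 12 + 1  ⟹  1 = (2)·338 + (-27)·25
So (-27)·25 ≡ 1 (mod 338), i.e. 25^(-1) ≡ -27 ≡ 311 (mod 338).
Check: 25 × 311 = 7775 ≡ 1 (mod 338)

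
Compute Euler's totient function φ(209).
180

209 = 11 × 19
φ(n) = n × ∏(1 - 1/p) for each prime p dividing n
φ(209) = 209 × (1 - 1/11) × (1 - 1/19) = 180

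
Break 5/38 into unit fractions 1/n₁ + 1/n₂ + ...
1/8 + 1/152

Greedy algorithm:
5/38: ceiling(38/5) = 8, use 1/8
1/152: ceiling(152/1) = 152, use 1/152
Result: 5/38 = 1/8 + 1/152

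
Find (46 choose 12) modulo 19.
0

Using Lucas' theorem:
Write n=46 and k=12 in base 19:
n in base 19: [2, 8]
k in base 19: [0, 12]
C(46,12) mod 19 = ∏ C(n_i, k_i) mod 19
Digit binomials (mod 19): C(2,0) = 1; C(8,12) = 0 (k_i > n_i)
Product: 1 × 0 = 0 ≡ 0 (mod 19)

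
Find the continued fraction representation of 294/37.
[7; 1, 17, 2]

Euclidean algorithm steps:
294 = 7 × 37 + 35
37 = 1 × 35 + 2
35 = 17 × 2 + 1
2 = 2 × 1 + 0
Continued fraction: [7; 1, 17, 2]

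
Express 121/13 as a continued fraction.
[9; 3, 4]

Euclidean algorithm steps:
121 = 9 × 13 + 4
13 = 3 × 4 + 1
4 = 4 × 1 + 0
Continued fraction: [9; 3, 4]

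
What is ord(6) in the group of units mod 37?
4

37 is prime, so ord(6) divides φ(37) = 36.
Divisors of 36: 1, 2, 3, 4, 6, 9, 12, 18, 36.
Repeated squaring: 6^1 ≡ 6, 6^2 ≡ 36, 6^4 ≡ 1, 6^8 ≡ 1, 6^16 ≡ 1, 6^32 ≡ 1 (mod 37).
Test 6^d mod 37 for each divisor d in increasing order:
6^1 ≡ 6
6^2 ≡ 36
6^3 = 6^2·6^1 ≡ 31
6^4 ≡ 1  ← first divisor giving 1
The order is 4.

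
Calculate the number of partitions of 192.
1987276856363

p(n) counts ways to write n as a sum of positive integers (order ignored).
Euler's pentagonal recurrence: p(k) = p(k-1) + p(k-2) - p(k-5) - p(k-7) + p(k-12) + p(k-15) - ... (offsets j(3j∓1)/2, signs ++--, p(0)=1, p(<0)=0).
DP table for k = 0..191: p(0)=1, p(1)=1, p(2)=2, p(3)=3, p(4)=5, p(5)=7, p(6)=11, p(7)=15, p(8)=22, p(9)=30, p(10)=42, p(11)=56, p(12)=77, p(13)=101, p(14)=135, p(15)=176, p(16)=231, p(17)=297, p(18)=385, p(19)=490, p(20)=627, p(21)=792, p(22)=1002, p(23)=1255, p(24)=1575, p(25)=1958, p(26)=2436, p(27)=3010, p(28)=3718, p(29)=4565, p(30)=5604, p(31)=6842, p(32)=8349, p(33)=10143, p(34)=12310, p(35)=14883, p(36)=17977, p(37)=21637, p(38)=26015, p(39)=31185, p(40)=37338, p(41)=44583, p(42)=53174, p(43)=63261, p(44)=75175, p(45)=89134, p(46)=105558, p(47)=124754, p(48)=147273, p(49)=173525, p(50)=204226, p(51)=239943, p(52)=281589, p(53)=329931, p(54)=386155, p(55)=451276, p(56)=526823, p(57)=614154, p(58)=715220, p(59)=831820, p(60)=966467, p(61)=1121505, p(62)=1300156, p(63)=1505499, p(64)=1741630, p(65)=2012558, p(66)=2323520, p(67)=2679689, p(68)=3087735, p(69)=3554345, p(70)=4087968, p(71)=4697205, p(72)=5392783, p(73)=6185689, p(74)=7089500, p(75)=8118264, p(76)=9289091, p(77)=10619863, p(78)=12132164, p(79)=13848650, p(80)=15796476, p(81)=18004327, p(82)=20506255, p(83)=23338469, p(84)=26543660, p(85)=30167357, p(86)=34262962, p(87)=38887673, p(88)=44108109, p(89)=49995925, p(90)=56634173, p(91)=64112359, p(92)=72533807, p(93)=82010177, p(94)=92669720, p(95)=104651419, p(96)=118114304, p(97)=133230930, p(98)=150198136, p(99)=169229875, p(100)=190569292, p(101)=214481126, p(102)=241265379, p(103)=271248950, p(104)=304801365, p(105)=342325709, p(106)=384276336, p(107)=431149389, p(108)=483502844, p(109)=541946240, p(110)=607163746, p(111)=679903203, p(112)=761002156, p(113)=851376628, p(114)=952050665, p(115)=1064144451, p(116)=1188908248, p(117)=1327710076, p(118)=1482074143, p(119)=1653668665, p(120)=1844349560, p(121)=2056148051, p(122)=2291320912, p(123)=2552338241, p(124)=2841940500, p(125)=3163127352, p(126)=3519222692, p(127)=3913864295, p(128)=4351078600, p(129)=4835271870, p(130)=5371315400, p(131)=5964539504, p(132)=6620830889, p(133)=7346629512, p(134)=8149040695, p(135)=9035836076, p(136)=10015581680, p(137)=11097645016, p(138)=12292341831, p(139)=13610949895, p(140)=15065878135, p(141)=16670689208, p(142)=18440293320, p(143)=20390982757, p(144)=22540654445, p(145)=24908858009, p(146)=27517052599, p(147)=30388671978, p(148)=33549419497, p(149)=37027355200, p(150)=40853235313, p(151)=45060624582, p(152)=49686288421, p(153)=54770336324, p(154)=60356673280, p(155)=66493182097, p(156)=73232243759, p(157)=80630964769, p(158)=88751778802, p(159)=97662728555, p(160)=107438159466, p(161)=118159068427, p(162)=129913904637, p(163)=142798995930, p(164)=156919475295, p(165)=172389800255, p(166)=189334822579, p(167)=207890420102, p(168)=228204732751, p(169)=250438925115, p(170)=274768617130, p(171)=301384802048, p(172)=330495499613, p(173)=362326859895, p(174)=397125074750, p(175)=435157697830, p(176)=476715857290, p(177)=522115831195, p(178)=571701605655, p(179)=625846753120, p(180)=684957390936, p(181)=749474411781, p(182)=819876908323, p(183)=896684817527, p(184)=980462880430, p(185)=1071823774337, p(186)=1171432692373, p(187)=1280011042268, p(188)=1398341745571, p(189)=1527273599625, p(190)=1667727404093, p(191)=1820701100652.
Final step: p(192) = p(191) + p(190) - p(187) - p(185) + p(180) + p(177) - p(170) - p(166) + p(157) + p(152) - p(141) - p(135) + p(122) + p(115) - p(100) - p(92) + p(75) + p(66) - p(47) - p(37) + p(16) + p(5)
= 1820701100652 + 1667727404093 - 1280011042268 - 1071823774337 + 684957390936 + 522115831195 - 274768617130 - 189334822579 + 80630964769 + 49686288421 - 16670689208 - 9035836076 + 2291320912 + 1064144451 - 190569292 - 72533807 + 8118264 + 2323520 - 124754 - 21637 + 231 + 7
= 1987276856363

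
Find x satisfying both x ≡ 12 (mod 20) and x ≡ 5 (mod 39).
512

Using Chinese Remainder Theorem:
M = 20 × 39 = 780
M1 = 39, M2 = 20
y1 = 39^(-1) mod 20 = 19
y2 = 20^(-1) mod 39 = 2
x = (12×39×19 + 5×20×2) mod 780 = 512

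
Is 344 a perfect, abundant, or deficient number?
deficient

Proper divisors of 344: sum = 1 + 2 + 4 + 8 + 43 + 86 + 172 = 316
Since 316 < 344, 344 is deficient.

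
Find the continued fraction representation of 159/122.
[1; 3, 3, 2, 1, 3]

Euclidean algorithm steps:
159 = 1 × 122 + 37
122 = 3 × 37 + 11
37 = 3 × 11 + 4
11 = 2 × 4 + 3
4 = 1 × 3 + 1
3 = 3 × 1 + 0
Continued fraction: [1; 3, 3, 2, 1, 3]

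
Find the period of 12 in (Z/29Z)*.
4

29 is prime, so ord(12) divides φ(29) = 28.
Divisors of 28: 1, 2, 4, 7, 14, 28.
Repeated squaring: 12^1 ≡ 12, 12^2 ≡ 28, 12^4 ≡ 1, 12^8 ≡ 1, 12^16 ≡ 1 (mod 29).
Test 12^d mod 29 for each divisor d in increasing order:
12^1 ≡ 12
12^2 ≡ 28
12^4 ≡ 1  ← first divisor giving 1
The order is 4.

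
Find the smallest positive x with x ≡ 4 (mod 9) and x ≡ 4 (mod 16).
4

Using Chinese Remainder Theorem:
M = 9 × 16 = 144
M1 = 16, M2 = 9
y1 = 16^(-1) mod 9 = 4
y2 = 9^(-1) mod 16 = 9
x = (4×16×4 + 4×9×9) mod 144 = 4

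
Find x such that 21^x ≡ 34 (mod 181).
76

Baby-step giant-step with step n = ⌈√181⌉ = 14.
Baby steps 21^j mod 181 (j:value) for j=0..13: 0:1, 1:21, 2:79, 3:30, 4:87, 5:17, 6:176, 7:76, 8:148, 9:31, 10:108, 11:96, 12:25, 13:163.
Giant-step multiplier: 21^(-14) ≡ 21^(180-14) = 21^166 ≡ 147 (mod 181).
Giant steps γ_i = 34·147^i mod 181: γ_0=34, γ_1=111, γ_2=27, γ_3=168, γ_4=80, γ_5=176 (in table at j=6).
x = i·n + j = 5·14 + 6 = 76.
Check: 21^76 ≡ 34 (mod 181).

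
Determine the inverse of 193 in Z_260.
97

gcd(193, 260) = 1, so the inverse exists.
Extended Euclidean algorithm on (260, 193):
260 = 1 × 193 + 67  ⟹  67 = (1)·260 + (-1)·193
193 = 2 × 67 + 59  ⟹  59 = (-2)·260 + (3)·193
67 = 1 × 59 + 8  ⟹  8 = (3)·260 + (-4)·193
59 = 7 × 8 + 3  ⟹  3 = (-23)·260 + (31)·193
8 = 2 × 3 + 2  ⟹  2 = (49)·260 + (-66)·193
3 = 1 × 2 + 1  ⟹  1 = (-72)·260 + (97)·193
So (97)·193 ≡ 1 (mod 260), i.e. 193^(-1) ≡ 97 (mod 260).
Check: 193 × 97 = 18721 ≡ 1 (mod 260)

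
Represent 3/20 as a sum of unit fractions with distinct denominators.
1/7 + 1/140

Greedy algorithm:
3/20: ceiling(20/3) = 7, use 1/7
1/140: ceiling(140/1) = 140, use 1/140
Result: 3/20 = 1/7 + 1/140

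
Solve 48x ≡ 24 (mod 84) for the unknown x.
x ≡ 4 (mod 7)

gcd(48, 84) = 12, which divides 24, so solutions exist.
Divide through by 12: 4x ≡ 2 (mod 7).
Find 4^(-1) mod 7 by the extended Euclidean algorithm:
7 = 1 × 4 + 3  ⟹  3 = (1)·7 + (-1)·4
4 = 1 × 3 + 1  ⟹  1 = (-1)·7 + (2)·4
So (2)·4 ≡ 1 (mod 7), i.e. 4^(-1) ≡ 2 (mod 7).
x ≡ 2 × 2 = 4 ≡ 4 (mod 7).
Check: 48 × 4 = 192 ≡ 24 (mod 84).
x ≡ 4 (mod 7), giving 12 solutions mod 84.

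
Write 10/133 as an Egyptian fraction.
1/14 + 1/266

Greedy algorithm:
10/133: ceiling(133/10) = 14, use 1/14
1/266: ceiling(266/1) = 266, use 1/266
Result: 10/133 = 1/14 + 1/266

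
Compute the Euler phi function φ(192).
64

192 = 2^6 × 3
φ(n) = n × ∏(1 - 1/p) for each prime p dividing n
φ(192) = 192 × (1 - 1/2) × (1 - 1/3) = 64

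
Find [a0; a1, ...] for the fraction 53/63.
[0; 1, 5, 3, 3]

Euclidean algorithm steps:
53 = 0 × 63 + 53
63 = 1 × 53 + 10
53 = 5 × 10 + 3
10 = 3 × 3 + 1
3 = 3 × 1 + 0
Continued fraction: [0; 1, 5, 3, 3]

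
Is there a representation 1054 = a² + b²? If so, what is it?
Not possible

Factorization: 1054 = 2 × 17 × 31
By Fermat: n is sum of two squares iff every prime p ≡ 3 (mod 4) appears to even power.
Prime(s) ≡ 3 (mod 4) with odd exponent: [(31, 1)]
Therefore 1054 cannot be expressed as a² + b².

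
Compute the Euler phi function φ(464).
224

464 = 2^4 × 29
φ(n) = n × ∏(1 - 1/p) for each prime p dividing n
φ(464) = 464 × (1 - 1/2) × (1 - 1/29) = 224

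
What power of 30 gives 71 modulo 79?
45

Baby-step giant-step with step n = ⌈√79⌉ = 9.
Baby steps 30^j mod 79 (j:value) for j=0..8: 0:1, 1:30, 2:31, 3:61, 4:13, 5:74, 6:8, 7:3, 8:11.
Giant-step multiplier: 30^(-9) ≡ 30^(78-9) = 30^69 ≡ 17 (mod 79).
Giant steps γ_i = 71·17^i mod 79: γ_0=71, γ_1=22, γ_2=58, γ_3=38, γ_4=14, γ_5=1 (in table at j=0).
x = i·n + j = 5·9 + 0 = 45.
Check: 30^45 ≡ 71 (mod 79).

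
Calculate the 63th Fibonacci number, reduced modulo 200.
42

Matrix identity: Q^n = [[F_(n+1), F_n], [F_n, F_(n-1)]] with Q = [[1,1],[1,0]].
n = 63 = 111111₂. Square-and-multiply, entries mod 200:
Q^1 = [[1,1],[1,0]]
Q^3 = (Q^1)²·Q = [[3,2],[2,1]]
Q^7 = (Q^3)²·Q = [[21,13],[13,8]]
Q^15 = (Q^7)²·Q = [[187,10],[10,177]]
Q^31 = (Q^15)²·Q = [[109,69],[69,40]]
Q^63 = (Q^31)²·Q = [[123,42],[42,81]]
F_63 mod 200 = Q^63[0][1] = 42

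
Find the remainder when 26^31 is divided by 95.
26

Repeated squaring. Binary of 31 = 11111.
26^1 ≡ 26 (mod 95); 26^2 ≡ 11 (mod 95); 26^4 ≡ 26 (mod 95); 26^8 ≡ 11 (mod 95); 26^16 ≡ 26 (mod 95)
26^31 = 26^1 × 26^2 × 26^4 × 26^8 × 26^16 ≡ 26 (mod 95)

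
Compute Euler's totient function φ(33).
20

33 = 3 × 11
φ(n) = n × ∏(1 - 1/p) for each prime p dividing n
φ(33) = 33 × (1 - 1/3) × (1 - 1/11) = 20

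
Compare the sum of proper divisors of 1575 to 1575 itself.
abundant

Proper divisors of 1575: sum = 1 + 3 + 5 + 7 + 9 + 15 + 21 + 25 + ... + 175 + 225 + 315 + 525 (17 divisors) = 1649
Since 1649 > 1575, 1575 is abundant.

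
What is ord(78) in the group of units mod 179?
178

179 is prime, so ord(78) divides φ(179) = 178.
Divisors of 178: 1, 2, 89, 178.
Repeated squaring: 78^1 ≡ 78, 78^2 ≡ 177, 78^4 ≡ 4, 78^8 ≡ 16, 78^16 ≡ 77, 78^32 ≡ 22, 78^64 ≡ 126, 78^128 ≡ 124 (mod 179).
Test 78^d mod 179 for each divisor d in increasing order:
78^1 ≡ 78
78^2 ≡ 177
78^89 = 78^64·78^16·78^8·78^1 ≡ 178
78^178 = 78^128·78^32·78^16·78^2 ≡ 1  ← first divisor giving 1
The order is 178.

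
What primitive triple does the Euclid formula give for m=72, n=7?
(5135, 1008, 5233)

Euclid's formula: a = m² - n², b = 2mn, c = m² + n²
m = 72, n = 7
a = 72² - 7² = 5184 - 49 = 5135
b = 2 × 72 × 7 = 1008
c = 72² + 7² = 5184 + 49 = 5233
Verification: 5135² + 1008² = 26368225 + 1016064 = 27384289 = 5233² ✓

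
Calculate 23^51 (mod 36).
35

Repeated squaring. Binary of 51 = 110011.
23^1 ≡ 23 (mod 36); 23^2 ≡ 25 (mod 36); 23^4 ≡ 13 (mod 36); 23^8 ≡ 25 (mod 36); 23^16 ≡ 13 (mod 36); 23^32 ≡ 25 (mod 36)
23^51 = 23^1 × 23^2 × 23^16 × 23^32 ≡ 35 (mod 36)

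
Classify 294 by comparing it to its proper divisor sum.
abundant

Proper divisors of 294: sum = 1 + 2 + 3 + 6 + 7 + 14 + 21 + 42 + 49 + 98 + 147 = 390
Since 390 > 294, 294 is abundant.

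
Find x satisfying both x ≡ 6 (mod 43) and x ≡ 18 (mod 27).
909

Using Chinese Remainder Theorem:
M = 43 × 27 = 1161
M1 = 27, M2 = 43
y1 = 27^(-1) mod 43 = 8
y2 = 43^(-1) mod 27 = 22
x = (6×27×8 + 18×43×22) mod 1161 = 909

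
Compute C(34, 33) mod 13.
8

Using Lucas' theorem:
Write n=34 and k=33 in base 13:
n in base 13: [2, 8]
k in base 13: [2, 7]
C(34,33) mod 13 = ∏ C(n_i, k_i) mod 13
Digit binomials (mod 13): C(2,2) = 1; C(8,7) = 8
Product: 1 × 8 = 8 ≡ 8 (mod 13)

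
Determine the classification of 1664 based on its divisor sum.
abundant

Proper divisors of 1664: sum = 1 + 2 + 4 + 8 + 13 + 16 + 26 + 32 + 52 + 64 + 104 + 128 + 208 + 416 + 832 = 1906
Since 1906 > 1664, 1664 is abundant.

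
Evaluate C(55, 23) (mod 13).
0

Using Lucas' theorem:
Write n=55 and k=23 in base 13:
n in base 13: [4, 3]
k in base 13: [1, 10]
C(55,23) mod 13 = ∏ C(n_i, k_i) mod 13
Digit binomials (mod 13): C(4,1) = 4; C(3,10) = 0 (k_i > n_i)
Product: 4 × 0 = 0 ≡ 0 (mod 13)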